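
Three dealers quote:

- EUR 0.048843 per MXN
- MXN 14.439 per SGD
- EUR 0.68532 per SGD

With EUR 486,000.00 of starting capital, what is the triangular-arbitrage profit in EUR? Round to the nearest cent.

Profit: EUR 14,129.31

Profitable loop is EUR → SGD → MXN → EUR:
EUR 486,000.00 ÷ 0.68532 = SGD 709,157.77
SGD 709,157.77 × 14.439 = MXN 10,239,528.98
MXN 10,239,528.98 × 0.048843 = EUR 500,129.31
Profit = EUR 500,129.31 − EUR 486,000.00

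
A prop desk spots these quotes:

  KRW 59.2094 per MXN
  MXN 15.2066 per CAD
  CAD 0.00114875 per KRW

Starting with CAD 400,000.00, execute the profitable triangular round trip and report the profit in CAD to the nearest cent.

Profit: CAD 13,721.70

Profitable loop is CAD → MXN → KRW → CAD:
CAD 400,000.00 × 15.2066 = MXN 6,082,640.00
MXN 6,082,640.00 × 59.2094 = KRW 360,149,465
KRW 360,149,465 × 0.00114875 = CAD 413,721.70
Profit = CAD 413,721.70 − CAD 400,000.00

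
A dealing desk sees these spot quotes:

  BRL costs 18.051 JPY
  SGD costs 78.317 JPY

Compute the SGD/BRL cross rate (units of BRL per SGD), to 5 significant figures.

SGD/BRL = 4.3387

1 SGD × 78.317 = 78.317 JPY
78.317 JPY ÷ 18.051 = 4.33865 BRL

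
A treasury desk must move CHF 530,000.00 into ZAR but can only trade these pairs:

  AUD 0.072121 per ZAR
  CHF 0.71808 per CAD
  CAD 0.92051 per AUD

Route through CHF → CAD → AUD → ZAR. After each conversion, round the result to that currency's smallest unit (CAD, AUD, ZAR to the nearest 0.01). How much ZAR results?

CHF 530,000.00 ÷ 0.71808 = CAD 738,079.32
CAD 738,079.32 ÷ 0.92051 = AUD 801,815.65
AUD 801,815.65 ÷ 0.072121 = ZAR 11,117,644.65

ZAR 11,117,644.65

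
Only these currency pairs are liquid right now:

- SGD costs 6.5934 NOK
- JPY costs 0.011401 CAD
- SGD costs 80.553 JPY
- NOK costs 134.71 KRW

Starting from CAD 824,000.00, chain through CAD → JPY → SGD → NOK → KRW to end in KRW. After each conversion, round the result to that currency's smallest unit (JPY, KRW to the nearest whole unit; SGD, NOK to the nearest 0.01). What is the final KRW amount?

CAD 824,000.00 ÷ 0.011401 = JPY 72,274,362
JPY 72,274,362 ÷ 80.553 = SGD 897,227.44
SGD 897,227.44 × 6.5934 = NOK 5,915,779.40
NOK 5,915,779.40 × 134.71 = KRW 796,914,643

KRW 796,914,643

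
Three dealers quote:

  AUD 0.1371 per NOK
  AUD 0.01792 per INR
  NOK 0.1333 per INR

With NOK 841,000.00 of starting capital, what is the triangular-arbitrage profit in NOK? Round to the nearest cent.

Profitable loop is NOK → AUD → INR → NOK:
NOK 841,000.00 × 0.1371 = AUD 115,301.10
AUD 115,301.10 ÷ 0.01792 = INR 6,434,213.17
INR 6,434,213.17 × 0.1333 = NOK 857,680.62
Profit = NOK 857,680.62 − NOK 841,000.00

Profit: NOK 16,680.62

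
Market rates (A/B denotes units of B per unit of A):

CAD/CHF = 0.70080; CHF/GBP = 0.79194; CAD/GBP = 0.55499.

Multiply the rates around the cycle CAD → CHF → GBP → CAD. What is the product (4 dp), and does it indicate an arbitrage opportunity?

1.0000 (no arbitrage)

Around CAD → CHF → GBP → CAD: 1 × 0.70080 × 0.79194 ÷ 0.55499 = 1.000003
Product ≈ 1 (deviation 0.000%, within rounding noise).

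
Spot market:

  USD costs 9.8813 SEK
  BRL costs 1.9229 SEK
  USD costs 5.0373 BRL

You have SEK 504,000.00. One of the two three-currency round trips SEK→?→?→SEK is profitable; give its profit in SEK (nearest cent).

Profitable loop is SEK → BRL → USD → SEK:
SEK 504,000.00 ÷ 1.9229 = BRL 262,104.11
BRL 262,104.11 ÷ 5.0373 = USD 52,032.66
USD 52,032.66 × 9.8813 = SEK 514,150.31
Profit = SEK 514,150.31 − SEK 504,000.00

Profit: SEK 10,150.31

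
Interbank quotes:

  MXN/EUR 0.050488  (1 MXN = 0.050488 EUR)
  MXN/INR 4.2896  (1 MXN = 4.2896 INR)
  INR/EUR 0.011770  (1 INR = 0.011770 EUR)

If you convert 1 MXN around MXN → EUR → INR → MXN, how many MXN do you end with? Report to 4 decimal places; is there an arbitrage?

Around MXN → EUR → INR → MXN: 1 × 0.050488 ÷ 0.011770 ÷ 4.2896 = 0.999988
Product ≈ 1 (deviation 0.001%, within rounding noise).

1.0000 (no arbitrage)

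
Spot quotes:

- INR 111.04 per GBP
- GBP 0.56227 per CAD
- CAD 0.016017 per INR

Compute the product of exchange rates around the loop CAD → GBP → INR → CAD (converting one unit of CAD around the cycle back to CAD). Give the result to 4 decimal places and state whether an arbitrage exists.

Around CAD → GBP → INR → CAD: 1 × 0.56227 × 111.04 × 0.016017 = 1.000013
Product ≈ 1 (deviation 0.001%, within rounding noise).

1.0000 (no arbitrage)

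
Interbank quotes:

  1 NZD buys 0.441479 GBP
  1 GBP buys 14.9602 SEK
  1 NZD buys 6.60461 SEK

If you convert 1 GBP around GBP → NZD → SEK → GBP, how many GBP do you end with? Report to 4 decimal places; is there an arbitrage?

1.0000 (no arbitrage)

Around GBP → NZD → SEK → GBP: 1 ÷ 0.441479 × 6.60461 ÷ 14.9602 = 0.999999
Product ≈ 1 (deviation 0.000%, within rounding noise).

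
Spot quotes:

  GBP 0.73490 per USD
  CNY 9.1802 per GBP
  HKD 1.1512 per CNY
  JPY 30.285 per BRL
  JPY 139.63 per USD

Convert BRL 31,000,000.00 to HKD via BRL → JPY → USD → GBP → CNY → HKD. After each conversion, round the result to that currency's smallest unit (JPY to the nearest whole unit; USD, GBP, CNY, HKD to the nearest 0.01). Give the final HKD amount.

HKD 52,220,581.67

BRL 31,000,000.00 × 30.285 = JPY 938,835,000
JPY 938,835,000 ÷ 139.63 = USD 6,723,734.15
USD 6,723,734.15 × 0.73490 = GBP 4,941,272.23
GBP 4,941,272.23 × 9.1802 = CNY 45,361,867.33
CNY 45,361,867.33 × 1.1512 = HKD 52,220,581.67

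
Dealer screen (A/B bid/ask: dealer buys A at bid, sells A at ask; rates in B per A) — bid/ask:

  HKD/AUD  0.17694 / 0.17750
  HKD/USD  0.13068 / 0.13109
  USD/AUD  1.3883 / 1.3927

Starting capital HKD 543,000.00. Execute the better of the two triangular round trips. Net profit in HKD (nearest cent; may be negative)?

Best loop HKD → USD → AUD → HKD:
HKD 543,000.00 × 0.13068 (sell HKD at bid) = USD 70,959.24
USD 70,959.24 × 1.3883 (sell USD at bid) = AUD 98,512.71
AUD 98,512.71 ÷ 0.17750 (buy HKD at ask) = HKD 555,001.20

Net profit: HKD 12,001.20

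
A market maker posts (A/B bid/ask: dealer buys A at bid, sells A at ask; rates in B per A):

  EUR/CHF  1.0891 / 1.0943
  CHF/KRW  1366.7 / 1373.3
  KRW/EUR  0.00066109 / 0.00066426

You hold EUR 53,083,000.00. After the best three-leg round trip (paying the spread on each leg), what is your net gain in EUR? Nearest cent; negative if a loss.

Net profit: EUR 92,984.44

Best loop EUR → KRW → CHF → EUR:
EUR 53,083,000.00 ÷ 0.00066426 (buy KRW at ask) = KRW 79,912,985,879
KRW 79,912,985,879 ÷ 1373.3 (buy CHF at ask) = CHF 58,190,479.78
CHF 58,190,479.78 ÷ 1.0943 (buy EUR at ask) = EUR 53,175,984.44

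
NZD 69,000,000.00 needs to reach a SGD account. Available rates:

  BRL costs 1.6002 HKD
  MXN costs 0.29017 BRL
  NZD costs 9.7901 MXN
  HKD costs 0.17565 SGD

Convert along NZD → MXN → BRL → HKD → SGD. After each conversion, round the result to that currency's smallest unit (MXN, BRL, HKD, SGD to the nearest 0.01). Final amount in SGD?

NZD 69,000,000.00 × 9.7901 = MXN 675,516,900.00
MXN 675,516,900.00 × 0.29017 = BRL 196,014,738.87
BRL 196,014,738.87 × 1.6002 = HKD 313,662,785.14
HKD 313,662,785.14 × 0.17565 = SGD 55,094,868.21

SGD 55,094,868.21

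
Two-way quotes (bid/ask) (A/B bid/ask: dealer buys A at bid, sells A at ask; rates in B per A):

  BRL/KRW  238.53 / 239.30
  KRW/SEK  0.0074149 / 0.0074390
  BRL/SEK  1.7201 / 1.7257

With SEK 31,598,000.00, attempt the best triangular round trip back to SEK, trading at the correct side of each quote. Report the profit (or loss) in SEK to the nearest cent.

Net profit: SEK 786,903.12

Best loop SEK → BRL → KRW → SEK:
SEK 31,598,000.00 ÷ 1.7257 (buy BRL at ask) = BRL 18,310,250.91
BRL 18,310,250.91 × 238.53 (sell BRL at bid) = KRW 4,367,544,150
KRW 4,367,544,150 × 0.0074149 (sell KRW at bid) = SEK 32,384,903.12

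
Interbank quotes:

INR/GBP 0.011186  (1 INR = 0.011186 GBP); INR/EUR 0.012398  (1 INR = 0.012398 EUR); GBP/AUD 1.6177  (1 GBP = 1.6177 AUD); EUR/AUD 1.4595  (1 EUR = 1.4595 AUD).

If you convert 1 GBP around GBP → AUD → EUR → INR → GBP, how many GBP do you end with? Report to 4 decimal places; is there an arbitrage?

1.0000 (no arbitrage)

Around GBP → AUD → EUR → INR → GBP: 1 × 1.6177 ÷ 1.4595 ÷ 0.012398 × 0.011186 = 1.000039
Product ≈ 1 (deviation 0.004%, within rounding noise).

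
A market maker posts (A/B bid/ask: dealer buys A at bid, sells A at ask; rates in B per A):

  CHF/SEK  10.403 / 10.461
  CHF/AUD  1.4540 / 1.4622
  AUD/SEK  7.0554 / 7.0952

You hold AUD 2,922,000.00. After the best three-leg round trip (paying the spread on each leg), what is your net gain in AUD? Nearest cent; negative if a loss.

Net profit: AUD 7,998.44

Best loop AUD → CHF → SEK → AUD:
AUD 2,922,000.00 ÷ 1.4622 (buy CHF at ask) = CHF 1,998,358.64
CHF 1,998,358.64 × 10.403 (sell CHF at bid) = SEK 20,788,924.91
SEK 20,788,924.91 ÷ 7.0952 (buy AUD at ask) = AUD 2,929,998.44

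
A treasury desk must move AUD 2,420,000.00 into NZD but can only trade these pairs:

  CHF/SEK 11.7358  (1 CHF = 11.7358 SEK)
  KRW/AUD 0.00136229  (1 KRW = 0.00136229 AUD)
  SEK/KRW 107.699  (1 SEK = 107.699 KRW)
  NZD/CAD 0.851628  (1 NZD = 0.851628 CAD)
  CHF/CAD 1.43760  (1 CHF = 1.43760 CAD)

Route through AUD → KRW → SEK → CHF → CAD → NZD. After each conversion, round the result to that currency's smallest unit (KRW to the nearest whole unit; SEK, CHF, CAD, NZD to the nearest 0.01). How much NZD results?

AUD 2,420,000.00 ÷ 0.00136229 = KRW 1,776,420,586
KRW 1,776,420,586 ÷ 107.699 = SEK 16,494,309.01
SEK 16,494,309.01 ÷ 11.7358 = CHF 1,405,469.50
CHF 1,405,469.50 × 1.43760 = CAD 2,020,502.95
CAD 2,020,502.95 ÷ 0.851628 = NZD 2,372,518.22

NZD 2,372,518.22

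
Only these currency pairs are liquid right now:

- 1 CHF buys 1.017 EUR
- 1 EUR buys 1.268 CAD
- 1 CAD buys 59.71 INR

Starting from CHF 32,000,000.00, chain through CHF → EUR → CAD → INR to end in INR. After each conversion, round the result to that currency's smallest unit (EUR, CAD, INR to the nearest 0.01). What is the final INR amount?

CHF 32,000,000.00 × 1.017 = EUR 32,544,000.00
EUR 32,544,000.00 × 1.268 = CAD 41,265,792.00
CAD 41,265,792.00 × 59.71 = INR 2,463,980,440.32

INR 2,463,980,440.32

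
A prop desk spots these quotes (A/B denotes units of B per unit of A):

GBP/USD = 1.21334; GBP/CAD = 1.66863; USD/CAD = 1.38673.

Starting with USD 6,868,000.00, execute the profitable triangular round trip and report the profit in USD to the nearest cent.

Profitable loop is USD → CAD → GBP → USD:
USD 6,868,000.00 × 1.38673 = CAD 9,524,061.64
CAD 9,524,061.64 ÷ 1.66863 = GBP 5,707,713.30
GBP 5,707,713.30 × 1.21334 = USD 6,925,396.85
Profit = USD 6,925,396.85 − USD 6,868,000.00

Profit: USD 57,396.85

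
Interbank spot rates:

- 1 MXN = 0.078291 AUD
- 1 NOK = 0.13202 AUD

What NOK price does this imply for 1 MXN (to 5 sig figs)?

1 MXN × 0.078291 = 0.078291 AUD
0.078291 AUD ÷ 0.13202 = 0.593024 NOK

MXN/NOK = 0.59302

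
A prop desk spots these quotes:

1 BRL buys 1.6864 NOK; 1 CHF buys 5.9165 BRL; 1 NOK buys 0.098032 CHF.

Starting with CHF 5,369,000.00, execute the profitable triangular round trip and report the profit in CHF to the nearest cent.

Profit: CHF 120,086.55

Profitable loop is CHF → NOK → BRL → CHF:
CHF 5,369,000.00 ÷ 0.098032 = NOK 54,767,830.91
NOK 54,767,830.91 ÷ 1.6864 = BRL 32,476,180.57
BRL 32,476,180.57 ÷ 5.9165 = CHF 5,489,086.55
Profit = CHF 5,489,086.55 − CHF 5,369,000.00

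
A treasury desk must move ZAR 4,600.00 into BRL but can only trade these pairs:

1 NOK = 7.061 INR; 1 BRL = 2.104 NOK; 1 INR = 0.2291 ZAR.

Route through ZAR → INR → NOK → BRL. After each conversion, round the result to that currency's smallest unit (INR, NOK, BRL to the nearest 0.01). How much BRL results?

BRL 1,351.52

ZAR 4,600.00 ÷ 0.2291 = INR 20,078.57
INR 20,078.57 ÷ 7.061 = NOK 2,843.59
NOK 2,843.59 ÷ 2.104 = BRL 1,351.52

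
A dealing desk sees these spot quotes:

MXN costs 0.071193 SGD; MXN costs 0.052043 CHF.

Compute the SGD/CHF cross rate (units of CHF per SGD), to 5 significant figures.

SGD/CHF = 0.73101

1 SGD ÷ 0.071193 = 14.0463 MXN
14.0463 MXN × 0.052043 = 0.731013 CHF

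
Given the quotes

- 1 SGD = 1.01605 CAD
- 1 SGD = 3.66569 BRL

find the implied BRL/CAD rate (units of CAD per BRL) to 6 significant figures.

BRL/CAD = 0.277178

1 BRL ÷ 3.66569 = 0.2728 SGD
0.2728 SGD × 1.01605 = 0.277178 CAD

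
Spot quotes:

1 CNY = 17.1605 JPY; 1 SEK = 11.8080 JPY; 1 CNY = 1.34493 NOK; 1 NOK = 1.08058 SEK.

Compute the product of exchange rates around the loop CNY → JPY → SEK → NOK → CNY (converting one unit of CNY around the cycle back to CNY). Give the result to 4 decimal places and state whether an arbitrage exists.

1.0000 (no arbitrage)

Around CNY → JPY → SEK → NOK → CNY: 1 × 17.1605 ÷ 11.8080 ÷ 1.08058 ÷ 1.34493 = 0.999993
Product ≈ 1 (deviation 0.001%, within rounding noise).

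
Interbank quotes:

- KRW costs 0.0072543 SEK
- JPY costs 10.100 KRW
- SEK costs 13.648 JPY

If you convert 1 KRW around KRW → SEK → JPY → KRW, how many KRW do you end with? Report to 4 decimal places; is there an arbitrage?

Around KRW → SEK → JPY → KRW: 1 × 0.0072543 × 13.648 × 10.100 = 0.999968
Product ≈ 1 (deviation 0.003%, within rounding noise).

1.0000 (no arbitrage)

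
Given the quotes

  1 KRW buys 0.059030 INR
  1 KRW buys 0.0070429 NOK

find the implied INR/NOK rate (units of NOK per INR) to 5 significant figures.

INR/NOK = 0.11931

1 INR ÷ 0.059030 = 16.9405 KRW
16.9405 KRW × 0.0070429 = 0.119311 NOK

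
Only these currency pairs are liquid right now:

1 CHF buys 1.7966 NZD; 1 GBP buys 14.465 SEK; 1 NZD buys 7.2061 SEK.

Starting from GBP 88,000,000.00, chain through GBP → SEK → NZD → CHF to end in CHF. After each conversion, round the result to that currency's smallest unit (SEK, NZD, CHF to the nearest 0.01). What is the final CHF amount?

GBP 88,000,000.00 × 14.465 = SEK 1,272,920,000.00
SEK 1,272,920,000.00 ÷ 7.2061 = NZD 176,644,787.06
NZD 176,644,787.06 ÷ 1.7966 = CHF 98,321,711.60

CHF 98,321,711.60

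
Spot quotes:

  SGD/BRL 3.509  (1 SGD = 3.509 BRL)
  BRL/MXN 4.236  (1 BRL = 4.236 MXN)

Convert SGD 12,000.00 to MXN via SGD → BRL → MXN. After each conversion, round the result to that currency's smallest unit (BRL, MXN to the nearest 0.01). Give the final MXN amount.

MXN 178,369.49

SGD 12,000.00 × 3.509 = BRL 42,108.00
BRL 42,108.00 × 4.236 = MXN 178,369.49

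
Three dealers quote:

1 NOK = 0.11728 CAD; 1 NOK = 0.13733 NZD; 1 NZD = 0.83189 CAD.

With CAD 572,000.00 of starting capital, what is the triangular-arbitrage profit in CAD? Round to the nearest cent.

Profitable loop is CAD → NZD → NOK → CAD:
CAD 572,000.00 ÷ 0.83189 = NZD 687,590.91
NZD 687,590.91 ÷ 0.13733 = NOK 5,006,851.43
NOK 5,006,851.43 × 0.11728 = CAD 587,203.54
Profit = CAD 587,203.54 − CAD 572,000.00

Profit: CAD 15,203.54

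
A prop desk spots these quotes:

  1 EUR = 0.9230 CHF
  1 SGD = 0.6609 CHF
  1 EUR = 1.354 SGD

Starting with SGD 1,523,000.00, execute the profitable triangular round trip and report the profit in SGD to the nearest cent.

Profit: SGD 47,895.11

Profitable loop is SGD → EUR → CHF → SGD:
SGD 1,523,000.00 ÷ 1.354 = EUR 1,124,815.36
EUR 1,124,815.36 × 0.9230 = CHF 1,038,204.58
CHF 1,038,204.58 ÷ 0.6609 = SGD 1,570,895.11
Profit = SGD 1,570,895.11 − SGD 1,523,000.00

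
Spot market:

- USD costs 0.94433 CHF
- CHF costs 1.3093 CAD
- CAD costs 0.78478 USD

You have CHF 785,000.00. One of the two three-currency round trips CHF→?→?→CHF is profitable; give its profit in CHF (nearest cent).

Profit: CHF 24,019.10

Profitable loop is CHF → USD → CAD → CHF:
CHF 785,000.00 ÷ 0.94433 = USD 831,277.20
USD 831,277.20 ÷ 0.78478 = CAD 1,059,248.71
CAD 1,059,248.71 ÷ 1.3093 = CHF 809,019.10
Profit = CHF 809,019.10 − CHF 785,000.00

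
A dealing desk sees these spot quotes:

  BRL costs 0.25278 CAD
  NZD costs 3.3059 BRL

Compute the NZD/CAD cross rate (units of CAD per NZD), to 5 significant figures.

1 NZD × 3.3059 = 3.3059 BRL
3.3059 BRL × 0.25278 = 0.835665 CAD

NZD/CAD = 0.83567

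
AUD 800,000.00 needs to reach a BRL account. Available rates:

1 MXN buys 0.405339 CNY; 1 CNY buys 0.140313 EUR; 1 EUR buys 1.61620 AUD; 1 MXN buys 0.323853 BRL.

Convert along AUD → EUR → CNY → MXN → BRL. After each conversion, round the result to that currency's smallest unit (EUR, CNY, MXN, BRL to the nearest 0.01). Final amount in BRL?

BRL 2,818,554.93

AUD 800,000.00 ÷ 1.61620 = EUR 494,988.24
EUR 494,988.24 ÷ 0.140313 = CNY 3,527,743.26
CNY 3,527,743.26 ÷ 0.405339 = MXN 8,703,192.29
MXN 8,703,192.29 × 0.323853 = BRL 2,818,554.93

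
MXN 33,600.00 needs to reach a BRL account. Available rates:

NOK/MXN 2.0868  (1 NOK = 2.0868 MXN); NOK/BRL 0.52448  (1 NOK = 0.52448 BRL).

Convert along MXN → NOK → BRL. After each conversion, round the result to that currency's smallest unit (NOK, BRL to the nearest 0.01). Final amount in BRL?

BRL 8,444.76

MXN 33,600.00 ÷ 2.0868 = NOK 16,101.21
NOK 16,101.21 × 0.52448 = BRL 8,444.76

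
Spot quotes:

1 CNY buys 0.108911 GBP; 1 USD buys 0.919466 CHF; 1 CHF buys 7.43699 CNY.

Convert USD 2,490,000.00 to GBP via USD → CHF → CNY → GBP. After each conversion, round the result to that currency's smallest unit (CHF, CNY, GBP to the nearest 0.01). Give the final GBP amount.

GBP 1,854,402.33

USD 2,490,000.00 × 0.919466 = CHF 2,289,470.34
CHF 2,289,470.34 × 7.43699 = CNY 17,026,768.02
CNY 17,026,768.02 × 0.108911 = GBP 1,854,402.33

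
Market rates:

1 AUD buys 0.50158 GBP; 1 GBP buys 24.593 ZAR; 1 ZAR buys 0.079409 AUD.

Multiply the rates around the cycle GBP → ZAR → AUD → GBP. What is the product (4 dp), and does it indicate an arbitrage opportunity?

Around GBP → ZAR → AUD → GBP: 1 × 24.593 × 0.079409 × 0.50158 = 0.979538
Product < 1; profitable direction is GBP → AUD → ZAR → GBP.

0.9795 (arbitrage exists)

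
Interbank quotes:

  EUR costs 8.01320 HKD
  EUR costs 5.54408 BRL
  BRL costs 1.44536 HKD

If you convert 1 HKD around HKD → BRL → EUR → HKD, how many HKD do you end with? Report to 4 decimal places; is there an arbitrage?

1.0000 (no arbitrage)

Around HKD → BRL → EUR → HKD: 1 ÷ 1.44536 ÷ 5.54408 × 8.01320 = 1.000001
Product ≈ 1 (deviation 0.000%, within rounding noise).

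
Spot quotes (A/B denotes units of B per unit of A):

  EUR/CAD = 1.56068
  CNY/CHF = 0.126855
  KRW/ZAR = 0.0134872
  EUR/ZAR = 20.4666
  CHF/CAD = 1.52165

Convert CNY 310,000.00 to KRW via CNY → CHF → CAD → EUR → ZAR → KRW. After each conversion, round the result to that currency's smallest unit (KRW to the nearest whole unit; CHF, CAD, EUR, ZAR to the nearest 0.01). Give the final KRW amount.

CNY 310,000.00 × 0.126855 = CHF 39,325.05
CHF 39,325.05 × 1.52165 = CAD 59,838.96
CAD 59,838.96 ÷ 1.56068 = EUR 38,341.59
EUR 38,341.59 × 20.4666 = ZAR 784,721.99
ZAR 784,721.99 ÷ 0.0134872 = KRW 58,182,721

KRW 58,182,721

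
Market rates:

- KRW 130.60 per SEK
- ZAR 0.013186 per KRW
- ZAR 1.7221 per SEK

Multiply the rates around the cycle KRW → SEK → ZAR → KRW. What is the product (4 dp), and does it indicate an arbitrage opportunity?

1.0000 (no arbitrage)

Around KRW → SEK → ZAR → KRW: 1 ÷ 130.60 × 1.7221 ÷ 0.013186 = 1.000005
Product ≈ 1 (deviation 0.000%, within rounding noise).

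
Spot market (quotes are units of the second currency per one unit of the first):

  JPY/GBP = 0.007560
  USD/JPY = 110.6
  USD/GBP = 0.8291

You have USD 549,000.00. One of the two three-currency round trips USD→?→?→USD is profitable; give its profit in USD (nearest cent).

Profitable loop is USD → JPY → GBP → USD:
USD 549,000.00 × 110.6 = JPY 60,719,400
JPY 60,719,400 × 0.007560 = GBP 459,038.66
GBP 459,038.66 ÷ 0.8291 = USD 553,658.98
Profit = USD 553,658.98 − USD 549,000.00

Profit: USD 4,658.98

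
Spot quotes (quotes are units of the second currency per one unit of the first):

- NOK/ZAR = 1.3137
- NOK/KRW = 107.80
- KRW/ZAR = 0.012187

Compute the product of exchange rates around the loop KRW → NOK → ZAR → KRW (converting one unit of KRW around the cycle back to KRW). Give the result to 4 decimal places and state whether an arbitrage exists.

1.0000 (no arbitrage)

Around KRW → NOK → ZAR → KRW: 1 ÷ 107.80 × 1.3137 ÷ 0.012187 = 0.999955
Product ≈ 1 (deviation 0.004%, within rounding noise).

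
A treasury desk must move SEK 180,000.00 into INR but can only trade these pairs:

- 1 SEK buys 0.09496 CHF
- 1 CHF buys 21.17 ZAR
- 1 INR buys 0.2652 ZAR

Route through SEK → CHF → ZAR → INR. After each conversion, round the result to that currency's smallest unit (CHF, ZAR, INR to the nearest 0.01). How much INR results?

SEK 180,000.00 × 0.09496 = CHF 17,092.80
CHF 17,092.80 × 21.17 = ZAR 361,854.58
ZAR 361,854.58 ÷ 0.2652 = INR 1,364,459.20

INR 1,364,459.20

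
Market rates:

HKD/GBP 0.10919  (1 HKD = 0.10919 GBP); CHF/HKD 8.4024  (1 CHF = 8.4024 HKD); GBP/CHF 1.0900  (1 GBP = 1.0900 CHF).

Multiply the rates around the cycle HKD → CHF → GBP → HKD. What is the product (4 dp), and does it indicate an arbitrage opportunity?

Around HKD → CHF → GBP → HKD: 1 ÷ 8.4024 ÷ 1.0900 ÷ 0.10919 = 0.999971
Product ≈ 1 (deviation 0.003%, within rounding noise).

1.0000 (no arbitrage)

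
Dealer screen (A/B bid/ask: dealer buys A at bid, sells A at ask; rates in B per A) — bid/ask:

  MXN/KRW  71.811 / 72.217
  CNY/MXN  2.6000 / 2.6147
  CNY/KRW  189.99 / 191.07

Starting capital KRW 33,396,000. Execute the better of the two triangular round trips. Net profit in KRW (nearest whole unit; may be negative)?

Best loop KRW → MXN → CNY → KRW:
KRW 33,396,000 ÷ 72.217 (buy MXN at ask) = MXN 462,439.59
MXN 462,439.59 ÷ 2.6147 (buy CNY at ask) = CNY 176,861.43
CNY 176,861.43 × 189.99 (sell CNY at bid) = KRW 33,601,904

Net profit: KRW 205,904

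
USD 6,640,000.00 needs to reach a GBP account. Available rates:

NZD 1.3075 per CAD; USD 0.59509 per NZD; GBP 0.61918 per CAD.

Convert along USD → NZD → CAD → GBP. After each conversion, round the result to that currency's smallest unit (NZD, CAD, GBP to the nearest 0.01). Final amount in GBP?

USD 6,640,000.00 ÷ 0.59509 = NZD 11,157,976.10
NZD 11,157,976.10 ÷ 1.3075 = CAD 8,533,824.93
CAD 8,533,824.93 × 0.61918 = GBP 5,283,973.72

GBP 5,283,973.72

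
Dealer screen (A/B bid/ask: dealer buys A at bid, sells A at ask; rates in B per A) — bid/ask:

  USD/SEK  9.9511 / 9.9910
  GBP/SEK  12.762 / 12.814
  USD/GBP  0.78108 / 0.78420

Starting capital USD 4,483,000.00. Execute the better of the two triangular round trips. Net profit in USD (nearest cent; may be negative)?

Net result: USD -10,256.04 (no profitable arbitrage after spreads)

Best loop USD → GBP → SEK → USD:
USD 4,483,000.00 × 0.78108 (sell USD at bid) = GBP 3,501,581.64
GBP 3,501,581.64 × 12.762 (sell GBP at bid) = SEK 44,687,184.89
SEK 44,687,184.89 ÷ 9.9910 (buy USD at ask) = USD 4,472,743.96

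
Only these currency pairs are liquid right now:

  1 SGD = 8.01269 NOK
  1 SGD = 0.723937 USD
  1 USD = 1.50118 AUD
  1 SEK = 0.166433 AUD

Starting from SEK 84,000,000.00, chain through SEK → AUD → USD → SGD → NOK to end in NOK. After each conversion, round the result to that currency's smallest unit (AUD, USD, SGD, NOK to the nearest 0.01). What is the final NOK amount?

NOK 103,077,416.40

SEK 84,000,000.00 × 0.166433 = AUD 13,980,372.00
AUD 13,980,372.00 ÷ 1.50118 = USD 9,312,921.83
USD 9,312,921.83 ÷ 0.723937 = SGD 12,864,271.10
SGD 12,864,271.10 × 8.01269 = NOK 103,077,416.40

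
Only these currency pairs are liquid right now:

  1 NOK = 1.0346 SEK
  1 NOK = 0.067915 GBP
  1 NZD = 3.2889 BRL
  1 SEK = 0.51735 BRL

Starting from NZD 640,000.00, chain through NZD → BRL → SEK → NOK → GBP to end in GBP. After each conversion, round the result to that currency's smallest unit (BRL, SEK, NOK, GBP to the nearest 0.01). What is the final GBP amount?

NZD 640,000.00 × 3.2889 = BRL 2,104,896.00
BRL 2,104,896.00 ÷ 0.51735 = SEK 4,068,611.19
SEK 4,068,611.19 ÷ 1.0346 = NOK 3,932,545.13
NOK 3,932,545.13 × 0.067915 = GBP 267,078.80

GBP 267,078.80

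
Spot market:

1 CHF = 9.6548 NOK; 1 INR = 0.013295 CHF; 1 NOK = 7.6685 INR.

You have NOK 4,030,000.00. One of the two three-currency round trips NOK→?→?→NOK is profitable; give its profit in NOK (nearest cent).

Profitable loop is NOK → CHF → INR → NOK:
NOK 4,030,000.00 ÷ 9.6548 = CHF 417,408.96
CHF 417,408.96 ÷ 0.013295 = INR 31,395,935.10
INR 31,395,935.10 ÷ 7.6685 = NOK 4,094,142.94
Profit = NOK 4,094,142.94 − NOK 4,030,000.00

Profit: NOK 64,142.94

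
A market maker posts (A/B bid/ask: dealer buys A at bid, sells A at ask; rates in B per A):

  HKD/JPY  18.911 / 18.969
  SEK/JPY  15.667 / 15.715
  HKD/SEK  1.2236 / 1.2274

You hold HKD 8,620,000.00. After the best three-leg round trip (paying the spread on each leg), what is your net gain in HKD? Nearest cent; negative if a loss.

Best loop HKD → SEK → JPY → HKD:
HKD 8,620,000.00 × 1.2236 (sell HKD at bid) = SEK 10,547,432.00
SEK 10,547,432.00 × 15.667 (sell SEK at bid) = JPY 165,246,617
JPY 165,246,617 ÷ 18.969 (buy HKD at ask) = HKD 8,711,403.72

Net profit: HKD 91,403.72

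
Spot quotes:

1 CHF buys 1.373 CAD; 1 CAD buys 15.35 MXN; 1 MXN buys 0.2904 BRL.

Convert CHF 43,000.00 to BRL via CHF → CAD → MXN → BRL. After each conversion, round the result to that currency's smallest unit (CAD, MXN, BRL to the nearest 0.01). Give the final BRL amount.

CHF 43,000.00 × 1.373 = CAD 59,039.00
CAD 59,039.00 × 15.35 = MXN 906,248.65
MXN 906,248.65 × 0.2904 = BRL 263,174.61

BRL 263,174.61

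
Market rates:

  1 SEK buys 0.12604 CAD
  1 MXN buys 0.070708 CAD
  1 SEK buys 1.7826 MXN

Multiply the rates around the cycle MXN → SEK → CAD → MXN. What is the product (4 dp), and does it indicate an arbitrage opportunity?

1.0000 (no arbitrage)

Around MXN → SEK → CAD → MXN: 1 ÷ 1.7826 × 0.12604 ÷ 0.070708 = 0.999968
Product ≈ 1 (deviation 0.003%, within rounding noise).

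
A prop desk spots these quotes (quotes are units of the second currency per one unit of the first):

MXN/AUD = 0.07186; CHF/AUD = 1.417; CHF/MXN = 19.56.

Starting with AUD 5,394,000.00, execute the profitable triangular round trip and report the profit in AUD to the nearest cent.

Profitable loop is AUD → MXN → CHF → AUD:
AUD 5,394,000.00 ÷ 0.07186 = MXN 75,062,621.76
MXN 75,062,621.76 ÷ 19.56 = CHF 3,837,557.35
CHF 3,837,557.35 × 1.417 = AUD 5,437,818.76
Profit = AUD 5,437,818.76 − AUD 5,394,000.00

Profit: AUD 43,818.76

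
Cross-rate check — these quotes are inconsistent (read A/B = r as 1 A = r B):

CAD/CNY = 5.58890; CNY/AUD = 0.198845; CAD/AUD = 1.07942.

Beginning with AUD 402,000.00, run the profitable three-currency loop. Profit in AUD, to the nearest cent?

Profit: AUD 11,882.06

Profitable loop is AUD → CAD → CNY → AUD:
AUD 402,000.00 ÷ 1.07942 = CAD 372,422.23
CAD 372,422.23 × 5.58890 = CNY 2,081,430.58
CNY 2,081,430.58 × 0.198845 = AUD 413,882.06
Profit = AUD 413,882.06 − AUD 402,000.00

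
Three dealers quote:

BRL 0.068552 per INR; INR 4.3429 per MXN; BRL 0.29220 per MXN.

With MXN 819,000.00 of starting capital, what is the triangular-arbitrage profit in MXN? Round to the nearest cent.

Profit: MXN 15,456.40

Profitable loop is MXN → INR → BRL → MXN:
MXN 819,000.00 × 4.3429 = INR 3,556,835.10
INR 3,556,835.10 × 0.068552 = BRL 243,828.16
BRL 243,828.16 ÷ 0.29220 = MXN 834,456.40
Profit = MXN 834,456.40 − MXN 819,000.00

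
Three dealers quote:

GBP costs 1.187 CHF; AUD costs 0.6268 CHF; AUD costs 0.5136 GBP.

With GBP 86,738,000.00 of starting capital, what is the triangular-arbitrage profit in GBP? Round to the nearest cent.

Profitable loop is GBP → AUD → CHF → GBP:
GBP 86,738,000.00 ÷ 0.5136 = AUD 168,882,398.75
AUD 168,882,398.75 × 0.6268 = CHF 105,855,487.54
CHF 105,855,487.54 ÷ 1.187 = GBP 89,179,012.25
Profit = GBP 89,179,012.25 − GBP 86,738,000.00

Profit: GBP 2,441,012.25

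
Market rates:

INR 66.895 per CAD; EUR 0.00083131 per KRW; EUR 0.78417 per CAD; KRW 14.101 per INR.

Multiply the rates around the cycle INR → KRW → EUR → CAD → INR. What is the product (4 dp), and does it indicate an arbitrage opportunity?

Around INR → KRW → EUR → CAD → INR: 1 × 14.101 × 0.00083131 ÷ 0.78417 × 66.895 = 0.999992
Product ≈ 1 (deviation 0.001%, within rounding noise).

1.0000 (no arbitrage)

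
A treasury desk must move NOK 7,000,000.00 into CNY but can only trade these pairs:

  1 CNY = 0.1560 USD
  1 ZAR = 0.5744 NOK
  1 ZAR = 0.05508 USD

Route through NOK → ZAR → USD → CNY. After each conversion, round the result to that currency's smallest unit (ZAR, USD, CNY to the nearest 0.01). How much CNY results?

NOK 7,000,000.00 ÷ 0.5744 = ZAR 12,186,629.53
ZAR 12,186,629.53 × 0.05508 = USD 671,239.55
USD 671,239.55 ÷ 0.1560 = CNY 4,302,817.63

CNY 4,302,817.63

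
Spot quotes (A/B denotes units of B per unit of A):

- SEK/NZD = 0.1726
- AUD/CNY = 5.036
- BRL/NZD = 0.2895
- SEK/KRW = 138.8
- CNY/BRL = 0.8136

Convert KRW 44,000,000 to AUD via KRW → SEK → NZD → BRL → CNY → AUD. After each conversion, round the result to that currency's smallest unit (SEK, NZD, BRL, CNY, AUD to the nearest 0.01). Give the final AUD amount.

AUD 46,127.38

KRW 44,000,000 ÷ 138.8 = SEK 317,002.88
SEK 317,002.88 × 0.1726 = NZD 54,714.70
NZD 54,714.70 ÷ 0.2895 = BRL 188,997.24
BRL 188,997.24 ÷ 0.8136 = CNY 232,297.49
CNY 232,297.49 ÷ 5.036 = AUD 46,127.38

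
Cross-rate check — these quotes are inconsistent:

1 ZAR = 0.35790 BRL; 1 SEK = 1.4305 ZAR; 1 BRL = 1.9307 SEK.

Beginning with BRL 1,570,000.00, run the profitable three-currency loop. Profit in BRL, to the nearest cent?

Profitable loop is BRL → ZAR → SEK → BRL:
BRL 1,570,000.00 ÷ 0.35790 = ZAR 4,386,700.20
ZAR 4,386,700.20 ÷ 1.4305 = SEK 3,066,550.29
SEK 3,066,550.29 ÷ 1.9307 = BRL 1,588,310.09
Profit = BRL 1,588,310.09 − BRL 1,570,000.00

Profit: BRL 18,310.09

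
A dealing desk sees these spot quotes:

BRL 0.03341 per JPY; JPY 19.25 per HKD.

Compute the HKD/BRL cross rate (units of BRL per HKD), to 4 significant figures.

1 HKD × 19.25 = 19.25 JPY
19.25 JPY × 0.03341 = 0.643143 BRL

HKD/BRL = 0.6431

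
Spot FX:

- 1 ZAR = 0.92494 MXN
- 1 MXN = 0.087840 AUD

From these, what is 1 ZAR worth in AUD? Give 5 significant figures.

ZAR/AUD = 0.081247

1 ZAR × 0.92494 = 0.92494 MXN
0.92494 MXN × 0.087840 = 0.0812467 AUD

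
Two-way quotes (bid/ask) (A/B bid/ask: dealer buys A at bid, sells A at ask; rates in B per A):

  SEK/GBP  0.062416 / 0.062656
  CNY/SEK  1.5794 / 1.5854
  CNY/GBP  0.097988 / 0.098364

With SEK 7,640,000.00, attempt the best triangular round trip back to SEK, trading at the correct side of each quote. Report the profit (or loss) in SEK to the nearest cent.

Net profit: SEK 16,763.70

Best loop SEK → GBP → CNY → SEK:
SEK 7,640,000.00 × 0.062416 (sell SEK at bid) = GBP 476,858.24
GBP 476,858.24 ÷ 0.098364 (buy CNY at ask) = CNY 4,847,893.94
CNY 4,847,893.94 × 1.5794 (sell CNY at bid) = SEK 7,656,763.70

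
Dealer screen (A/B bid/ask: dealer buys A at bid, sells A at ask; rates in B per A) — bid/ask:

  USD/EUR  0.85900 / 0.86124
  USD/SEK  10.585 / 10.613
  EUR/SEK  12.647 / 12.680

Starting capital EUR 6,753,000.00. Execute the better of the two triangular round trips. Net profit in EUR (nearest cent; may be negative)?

Best loop EUR → SEK → USD → EUR:
EUR 6,753,000.00 × 12.647 (sell EUR at bid) = SEK 85,405,191.00
SEK 85,405,191.00 ÷ 10.613 (buy USD at ask) = USD 8,047,224.25
USD 8,047,224.25 × 0.85900 (sell USD at bid) = EUR 6,912,565.63

Net profit: EUR 159,565.63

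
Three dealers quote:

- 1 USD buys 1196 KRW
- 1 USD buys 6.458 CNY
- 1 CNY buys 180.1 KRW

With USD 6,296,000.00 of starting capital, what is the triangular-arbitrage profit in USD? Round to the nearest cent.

Profitable loop is USD → KRW → CNY → USD:
USD 6,296,000.00 × 1196 = KRW 7,530,016,000
KRW 7,530,016,000 ÷ 180.1 = CNY 41,810,194.34
CNY 41,810,194.34 ÷ 6.458 = USD 6,474,170.69
Profit = USD 6,474,170.69 − USD 6,296,000.00

Profit: USD 178,170.69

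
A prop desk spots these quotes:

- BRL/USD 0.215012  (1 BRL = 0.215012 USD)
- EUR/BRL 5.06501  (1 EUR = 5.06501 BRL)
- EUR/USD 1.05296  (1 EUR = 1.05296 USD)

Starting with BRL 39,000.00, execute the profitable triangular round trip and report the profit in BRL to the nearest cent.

Profit: BRL 1,336.27

Profitable loop is BRL → USD → EUR → BRL:
BRL 39,000.00 × 0.215012 = USD 8,385.47
USD 8,385.47 ÷ 1.05296 = EUR 7,963.71
EUR 7,963.71 × 5.06501 = BRL 40,336.27
Profit = BRL 40,336.27 − BRL 39,000.00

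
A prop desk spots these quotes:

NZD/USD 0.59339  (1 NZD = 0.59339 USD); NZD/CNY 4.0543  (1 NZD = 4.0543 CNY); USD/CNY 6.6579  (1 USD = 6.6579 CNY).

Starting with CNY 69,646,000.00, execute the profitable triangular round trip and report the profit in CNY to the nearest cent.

Profitable loop is CNY → USD → NZD → CNY:
CNY 69,646,000.00 ÷ 6.6579 = USD 10,460,655.76
USD 10,460,655.76 ÷ 0.59339 = NZD 17,628,635.07
NZD 17,628,635.07 × 4.0543 = CNY 71,471,775.15
Profit = CNY 71,471,775.15 − CNY 69,646,000.00

Profit: CNY 1,825,775.15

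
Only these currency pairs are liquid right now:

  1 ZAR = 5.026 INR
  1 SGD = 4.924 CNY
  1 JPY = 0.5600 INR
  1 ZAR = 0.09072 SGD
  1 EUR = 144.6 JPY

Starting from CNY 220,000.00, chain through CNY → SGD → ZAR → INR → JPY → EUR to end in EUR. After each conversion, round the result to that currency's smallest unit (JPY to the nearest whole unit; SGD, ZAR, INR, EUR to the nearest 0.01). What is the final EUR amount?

CNY 220,000.00 ÷ 4.924 = SGD 44,679.12
SGD 44,679.12 ÷ 0.09072 = ZAR 492,494.71
ZAR 492,494.71 × 5.026 = INR 2,475,278.41
INR 2,475,278.41 ÷ 0.5600 = JPY 4,420,140
JPY 4,420,140 ÷ 144.6 = EUR 30,568.05

EUR 30,568.05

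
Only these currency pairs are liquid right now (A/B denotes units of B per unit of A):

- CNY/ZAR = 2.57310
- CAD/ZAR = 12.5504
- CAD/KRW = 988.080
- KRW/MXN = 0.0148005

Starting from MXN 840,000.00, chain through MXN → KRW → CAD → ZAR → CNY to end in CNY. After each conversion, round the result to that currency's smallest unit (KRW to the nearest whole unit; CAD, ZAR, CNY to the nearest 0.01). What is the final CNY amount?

CNY 280,163.60

MXN 840,000.00 ÷ 0.0148005 = KRW 56,754,839
KRW 56,754,839 ÷ 988.080 = CAD 57,439.52
CAD 57,439.52 × 12.5504 = ZAR 720,888.95
ZAR 720,888.95 ÷ 2.57310 = CNY 280,163.60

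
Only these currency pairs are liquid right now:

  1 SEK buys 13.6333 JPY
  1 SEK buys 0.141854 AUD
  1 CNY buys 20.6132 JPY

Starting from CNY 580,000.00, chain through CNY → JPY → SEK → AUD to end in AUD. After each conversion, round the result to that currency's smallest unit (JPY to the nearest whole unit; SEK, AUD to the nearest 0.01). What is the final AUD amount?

AUD 124,398.17

CNY 580,000.00 × 20.6132 = JPY 11,955,656
JPY 11,955,656 ÷ 13.6333 = SEK 876,945.13
SEK 876,945.13 × 0.141854 = AUD 124,398.17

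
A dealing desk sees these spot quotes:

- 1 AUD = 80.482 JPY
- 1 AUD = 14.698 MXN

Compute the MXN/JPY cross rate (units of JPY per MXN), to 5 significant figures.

1 MXN ÷ 14.698 = 0.0680365 AUD
0.0680365 AUD × 80.482 = 5.47571 JPY

MXN/JPY = 5.4757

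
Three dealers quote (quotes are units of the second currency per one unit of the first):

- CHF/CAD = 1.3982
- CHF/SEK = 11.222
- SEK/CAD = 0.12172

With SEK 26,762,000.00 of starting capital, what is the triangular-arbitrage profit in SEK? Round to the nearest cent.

Profit: SEK 632,012.91

Profitable loop is SEK → CHF → CAD → SEK:
SEK 26,762,000.00 ÷ 11.222 = CHF 2,384,779.90
CHF 2,384,779.90 × 1.3982 = CAD 3,334,399.25
CAD 3,334,399.25 ÷ 0.12172 = SEK 27,394,012.91
Profit = SEK 27,394,012.91 − SEK 26,762,000.00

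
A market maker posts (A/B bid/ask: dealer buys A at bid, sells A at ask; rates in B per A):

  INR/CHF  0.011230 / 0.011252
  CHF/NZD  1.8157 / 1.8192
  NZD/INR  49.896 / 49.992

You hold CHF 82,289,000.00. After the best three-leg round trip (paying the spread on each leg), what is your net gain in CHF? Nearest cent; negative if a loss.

Best loop CHF → NZD → INR → CHF:
CHF 82,289,000.00 × 1.8157 (sell CHF at bid) = NZD 149,412,137.30
NZD 149,412,137.30 × 49.896 (sell NZD at bid) = INR 7,455,068,002.72
INR 7,455,068,002.72 × 0.011230 (sell INR at bid) = CHF 83,720,413.67

Net profit: CHF 1,431,413.67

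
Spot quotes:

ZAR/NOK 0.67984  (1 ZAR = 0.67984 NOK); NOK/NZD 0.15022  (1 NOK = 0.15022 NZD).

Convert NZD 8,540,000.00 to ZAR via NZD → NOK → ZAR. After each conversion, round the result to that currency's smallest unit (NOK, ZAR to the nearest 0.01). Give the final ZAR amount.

ZAR 83,622,548.54

NZD 8,540,000.00 ÷ 0.15022 = NOK 56,849,953.40
NOK 56,849,953.40 ÷ 0.67984 = ZAR 83,622,548.54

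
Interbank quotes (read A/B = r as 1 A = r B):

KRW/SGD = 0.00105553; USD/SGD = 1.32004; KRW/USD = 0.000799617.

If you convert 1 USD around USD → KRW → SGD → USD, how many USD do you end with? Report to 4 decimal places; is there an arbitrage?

Around USD → KRW → SGD → USD: 1 ÷ 0.000799617 × 0.00105553 ÷ 1.32004 = 1.000003
Product ≈ 1 (deviation 0.000%, within rounding noise).

1.0000 (no arbitrage)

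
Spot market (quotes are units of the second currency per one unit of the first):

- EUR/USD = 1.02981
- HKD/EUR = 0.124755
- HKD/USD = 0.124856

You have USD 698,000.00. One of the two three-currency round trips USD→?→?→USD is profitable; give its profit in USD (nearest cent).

Profit: USD 20,225.91

Profitable loop is USD → HKD → EUR → USD:
USD 698,000.00 ÷ 0.124856 = HKD 5,590,440.19
HKD 5,590,440.19 × 0.124755 = EUR 697,435.37
EUR 697,435.37 × 1.02981 = USD 718,225.91
Profit = USD 718,225.91 − USD 698,000.00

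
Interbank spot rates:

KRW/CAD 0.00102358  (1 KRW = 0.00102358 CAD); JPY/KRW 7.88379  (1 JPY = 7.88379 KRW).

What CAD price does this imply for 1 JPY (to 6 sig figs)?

JPY/CAD = 0.00806969

1 JPY × 7.88379 = 7.88379 KRW
7.88379 KRW × 0.00102358 = 0.00806969 CAD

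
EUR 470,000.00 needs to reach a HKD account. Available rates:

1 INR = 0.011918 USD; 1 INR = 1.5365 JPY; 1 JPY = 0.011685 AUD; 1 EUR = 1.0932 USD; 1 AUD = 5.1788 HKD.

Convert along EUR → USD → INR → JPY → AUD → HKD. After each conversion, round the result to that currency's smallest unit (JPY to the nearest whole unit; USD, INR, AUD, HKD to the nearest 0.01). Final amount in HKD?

EUR 470,000.00 × 1.0932 = USD 513,804.00
USD 513,804.00 ÷ 0.011918 = INR 43,111,595.91
INR 43,111,595.91 × 1.5365 = JPY 66,240,967
JPY 66,240,967 × 0.011685 = AUD 774,025.70
AUD 774,025.70 × 5.1788 = HKD 4,008,524.30

HKD 4,008,524.30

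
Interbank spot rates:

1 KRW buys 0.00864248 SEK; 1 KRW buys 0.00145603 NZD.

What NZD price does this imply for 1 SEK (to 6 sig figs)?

SEK/NZD = 0.168474

1 SEK ÷ 0.00864248 = 115.708 KRW
115.708 KRW × 0.00145603 = 0.168474 NZD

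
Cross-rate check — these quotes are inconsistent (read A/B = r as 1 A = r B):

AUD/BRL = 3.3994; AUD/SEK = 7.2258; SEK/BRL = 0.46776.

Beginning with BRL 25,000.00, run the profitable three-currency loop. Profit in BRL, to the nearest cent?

Profit: BRL 143.94

Profitable loop is BRL → SEK → AUD → BRL:
BRL 25,000.00 ÷ 0.46776 = SEK 53,446.21
SEK 53,446.21 ÷ 7.2258 = AUD 7,396.58
AUD 7,396.58 × 3.3994 = BRL 25,143.94
Profit = BRL 25,143.94 − BRL 25,000.00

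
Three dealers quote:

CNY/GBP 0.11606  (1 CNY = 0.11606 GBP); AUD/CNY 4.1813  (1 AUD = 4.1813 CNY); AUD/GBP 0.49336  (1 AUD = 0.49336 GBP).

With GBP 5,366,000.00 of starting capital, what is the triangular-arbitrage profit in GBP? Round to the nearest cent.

Profit: GBP 89,326.01

Profitable loop is GBP → CNY → AUD → GBP:
GBP 5,366,000.00 ÷ 0.11606 = CNY 46,234,706.19
CNY 46,234,706.19 ÷ 4.1813 = AUD 11,057,495.56
AUD 11,057,495.56 × 0.49336 = GBP 5,455,326.01
Profit = GBP 5,455,326.01 − GBP 5,366,000.00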